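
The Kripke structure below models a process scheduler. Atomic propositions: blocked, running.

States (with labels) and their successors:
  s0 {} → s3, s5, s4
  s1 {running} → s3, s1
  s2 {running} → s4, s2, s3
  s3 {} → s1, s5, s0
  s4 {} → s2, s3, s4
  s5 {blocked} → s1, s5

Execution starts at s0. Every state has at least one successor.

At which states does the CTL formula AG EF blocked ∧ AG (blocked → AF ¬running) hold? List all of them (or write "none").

States satisfying EF blocked: {s0, s1, s2, s3, s4, s5}.
States satisfying AG EF blocked: {s0, s1, s2, s3, s4, s5}.
States satisfying blocked → AF ¬running: {s0, s1, s2, s3, s4, s5}.
States satisfying AG (blocked → AF ¬running): {s0, s1, s2, s3, s4, s5}.
States satisfying AG EF blocked ∧ AG (blocked → AF ¬running): {s0, s1, s2, s3, s4, s5}.

{s0, s1, s2, s3, s4, s5}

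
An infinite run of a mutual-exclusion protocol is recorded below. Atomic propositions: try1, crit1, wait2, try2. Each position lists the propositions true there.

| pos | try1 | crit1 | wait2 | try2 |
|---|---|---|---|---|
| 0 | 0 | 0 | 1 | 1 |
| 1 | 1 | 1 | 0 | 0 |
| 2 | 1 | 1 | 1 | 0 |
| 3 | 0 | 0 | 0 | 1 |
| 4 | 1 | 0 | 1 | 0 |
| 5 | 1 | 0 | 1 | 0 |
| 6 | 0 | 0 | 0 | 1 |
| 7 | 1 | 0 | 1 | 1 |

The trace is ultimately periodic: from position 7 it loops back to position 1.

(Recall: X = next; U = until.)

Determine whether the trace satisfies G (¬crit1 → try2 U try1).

Yes

¬crit1 → try2 U try1 holds at every position 0..7, and those are all positions ever visited, so G (¬crit1 → try2 U try1) holds.
Positions where ¬crit1 holds: 0, 3, 4, 5, 6, 7.
Check try2 U try1 at each: 0→ok, 3→ok, 4→ok, 5→ok, 6→ok, 7→ok.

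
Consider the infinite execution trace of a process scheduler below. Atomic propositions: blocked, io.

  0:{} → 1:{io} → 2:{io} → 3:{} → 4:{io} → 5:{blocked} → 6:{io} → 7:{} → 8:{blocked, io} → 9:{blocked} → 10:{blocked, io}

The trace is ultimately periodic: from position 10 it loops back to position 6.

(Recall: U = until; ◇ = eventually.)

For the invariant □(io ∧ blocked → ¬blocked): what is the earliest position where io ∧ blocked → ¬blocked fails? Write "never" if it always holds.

8

Check io ∧ blocked → ¬blocked at each position in order: 0 ✓, 1 ✓, 2 ✓, 3 ✓, 4 ✓, 5 ✓, 6 ✓, 7 ✓.
At position 8 the labels are {blocked, io}, so io ∧ blocked → ¬blocked is false there. This is the first violation.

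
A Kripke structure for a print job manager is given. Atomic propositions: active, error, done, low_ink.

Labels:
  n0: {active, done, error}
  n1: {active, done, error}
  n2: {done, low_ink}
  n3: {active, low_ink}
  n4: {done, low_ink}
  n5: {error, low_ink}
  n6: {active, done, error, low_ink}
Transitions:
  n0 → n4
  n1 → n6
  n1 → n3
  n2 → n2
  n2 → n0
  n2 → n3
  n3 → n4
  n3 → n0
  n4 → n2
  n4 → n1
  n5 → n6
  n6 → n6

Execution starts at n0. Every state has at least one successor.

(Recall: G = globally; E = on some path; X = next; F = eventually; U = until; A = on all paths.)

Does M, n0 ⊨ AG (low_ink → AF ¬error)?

Violated

States satisfying low_ink → AF ¬error: {n0, n1, n2, n3, n4}.
States satisfying AG (low_ink → AF ¬error): ∅.
n6 is reachable from n0 and violates low_ink → AF ¬error, so AG fails at n0.
n0 ∉ Sat(AG (low_ink → AF ¬error)).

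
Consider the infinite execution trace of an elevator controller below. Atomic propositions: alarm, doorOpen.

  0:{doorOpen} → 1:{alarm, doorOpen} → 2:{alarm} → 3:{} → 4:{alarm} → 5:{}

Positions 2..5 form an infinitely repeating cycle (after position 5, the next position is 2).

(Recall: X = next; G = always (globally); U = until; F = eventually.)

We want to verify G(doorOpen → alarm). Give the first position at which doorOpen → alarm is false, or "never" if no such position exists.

At position 0 the labels are {doorOpen}, so doorOpen → alarm is false there. This is the first violation.

0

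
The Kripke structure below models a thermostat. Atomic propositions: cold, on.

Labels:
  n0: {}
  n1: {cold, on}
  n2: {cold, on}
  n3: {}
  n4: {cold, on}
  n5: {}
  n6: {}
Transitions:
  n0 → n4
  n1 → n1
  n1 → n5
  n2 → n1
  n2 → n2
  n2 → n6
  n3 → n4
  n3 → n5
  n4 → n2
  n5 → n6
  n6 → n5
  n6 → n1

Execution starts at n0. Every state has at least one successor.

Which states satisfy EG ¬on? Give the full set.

States satisfying ¬on: {n0, n3, n5, n6}.
States satisfying EG ¬on: {n3, n5, n6}.

{n3, n5, n6}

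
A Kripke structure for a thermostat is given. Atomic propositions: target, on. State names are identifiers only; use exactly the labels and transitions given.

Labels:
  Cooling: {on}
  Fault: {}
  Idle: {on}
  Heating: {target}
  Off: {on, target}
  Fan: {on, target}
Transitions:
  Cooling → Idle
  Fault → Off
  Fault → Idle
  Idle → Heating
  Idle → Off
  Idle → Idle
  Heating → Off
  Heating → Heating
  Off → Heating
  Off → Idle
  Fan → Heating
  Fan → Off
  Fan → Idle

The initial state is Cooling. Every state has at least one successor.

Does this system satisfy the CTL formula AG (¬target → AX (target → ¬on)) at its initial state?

Does not hold

States satisfying ¬target → AX (target → ¬on): {Cooling, Heating, Off, Fan}.
States satisfying AG (¬target → AX (target → ¬on)): ∅.
Idle is reachable from Cooling and violates ¬target → AX (target → ¬on), so AG fails at Cooling.
Cooling ∉ Sat(AG (¬target → AX (target → ¬on))).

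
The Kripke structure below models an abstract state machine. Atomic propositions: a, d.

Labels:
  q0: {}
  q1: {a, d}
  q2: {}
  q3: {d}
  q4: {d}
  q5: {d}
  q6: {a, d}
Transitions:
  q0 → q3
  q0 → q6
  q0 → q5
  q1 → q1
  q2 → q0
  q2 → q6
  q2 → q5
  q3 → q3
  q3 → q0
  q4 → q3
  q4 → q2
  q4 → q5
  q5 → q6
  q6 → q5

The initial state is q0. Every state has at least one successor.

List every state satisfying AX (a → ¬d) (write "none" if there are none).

{q3, q4, q6}

States satisfying a → ¬d: {q0, q2, q3, q4, q5}.
States satisfying AX (a → ¬d): {q3, q4, q6}.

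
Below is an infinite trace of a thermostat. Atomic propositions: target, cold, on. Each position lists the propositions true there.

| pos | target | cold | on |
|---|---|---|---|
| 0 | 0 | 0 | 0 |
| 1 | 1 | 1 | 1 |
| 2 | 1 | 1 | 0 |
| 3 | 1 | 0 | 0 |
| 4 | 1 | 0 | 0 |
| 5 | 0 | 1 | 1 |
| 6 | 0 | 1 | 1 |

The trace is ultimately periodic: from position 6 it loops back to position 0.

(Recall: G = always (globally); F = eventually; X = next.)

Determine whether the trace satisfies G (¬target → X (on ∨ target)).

Does not hold

¬target → X (on ∨ target) must hold at every position from 0 onward. It fails at position 6, so G (¬target → X (on ∨ target)) is false.
Positions where ¬target holds: 0, 5, 6.
Check X (on ∨ target) at each: 0→ok, 5→ok, 6→fails.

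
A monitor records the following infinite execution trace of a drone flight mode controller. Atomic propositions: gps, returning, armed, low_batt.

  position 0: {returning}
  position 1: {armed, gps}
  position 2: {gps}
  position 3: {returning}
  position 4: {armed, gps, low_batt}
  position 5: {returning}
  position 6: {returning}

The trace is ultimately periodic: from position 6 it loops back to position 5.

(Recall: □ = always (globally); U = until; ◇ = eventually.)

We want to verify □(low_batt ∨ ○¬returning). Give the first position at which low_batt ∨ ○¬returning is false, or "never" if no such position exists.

Check low_batt ∨ ○¬returning at each position in order: 0 ✓, 1 ✓.
At position 2 the labels are {gps} and the next position 3 has {returning}, so low_batt ∨ ○¬returning is false there. This is the first violation.

2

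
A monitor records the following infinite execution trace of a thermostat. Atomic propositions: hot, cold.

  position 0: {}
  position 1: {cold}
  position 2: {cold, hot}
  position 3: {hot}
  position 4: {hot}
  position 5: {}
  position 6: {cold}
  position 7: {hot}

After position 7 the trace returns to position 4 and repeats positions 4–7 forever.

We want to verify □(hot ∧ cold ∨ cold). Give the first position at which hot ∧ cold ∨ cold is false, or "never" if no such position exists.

At position 0 the labels are {}, so hot ∧ cold ∨ cold is false there. This is the first violation.

0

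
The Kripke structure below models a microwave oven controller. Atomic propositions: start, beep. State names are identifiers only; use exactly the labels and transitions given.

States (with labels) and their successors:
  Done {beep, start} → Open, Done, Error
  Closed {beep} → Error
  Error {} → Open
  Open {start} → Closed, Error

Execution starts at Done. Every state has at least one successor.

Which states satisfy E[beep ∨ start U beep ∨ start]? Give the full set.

{Done, Closed, Open}

States satisfying beep ∨ start: {Done, Closed, Open}.
States satisfying E[beep ∨ start U beep ∨ start]: {Done, Closed, Open}.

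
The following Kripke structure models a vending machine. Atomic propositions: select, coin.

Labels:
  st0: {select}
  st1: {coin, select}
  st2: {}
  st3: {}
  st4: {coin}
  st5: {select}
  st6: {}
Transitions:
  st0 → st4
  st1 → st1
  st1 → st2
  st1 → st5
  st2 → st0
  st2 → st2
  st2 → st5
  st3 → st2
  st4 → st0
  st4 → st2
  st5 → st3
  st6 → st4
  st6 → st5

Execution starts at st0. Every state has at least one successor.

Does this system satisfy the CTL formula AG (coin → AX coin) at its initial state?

States satisfying coin → AX coin: {st0, st2, st3, st5, st6}.
States satisfying AG (coin → AX coin): ∅.
st4 is reachable from st0 and violates coin → AX coin, so AG fails at st0.
st0 ∉ Sat(AG (coin → AX coin)).

Does not hold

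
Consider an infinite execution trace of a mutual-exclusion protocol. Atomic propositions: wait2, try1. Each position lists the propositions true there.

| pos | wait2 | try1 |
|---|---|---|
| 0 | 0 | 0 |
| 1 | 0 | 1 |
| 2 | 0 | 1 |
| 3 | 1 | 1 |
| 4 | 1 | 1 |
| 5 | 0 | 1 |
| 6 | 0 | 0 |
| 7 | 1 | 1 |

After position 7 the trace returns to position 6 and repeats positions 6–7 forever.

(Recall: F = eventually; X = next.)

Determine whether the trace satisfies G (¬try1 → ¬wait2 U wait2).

¬try1 → ¬wait2 U wait2 holds at every position 0..7, and those are all positions ever visited, so G (¬try1 → ¬wait2 U wait2) holds.
Positions where ¬try1 holds: 0, 6.
Check ¬wait2 U wait2 at each: 0→ok, 6→ok.

Yes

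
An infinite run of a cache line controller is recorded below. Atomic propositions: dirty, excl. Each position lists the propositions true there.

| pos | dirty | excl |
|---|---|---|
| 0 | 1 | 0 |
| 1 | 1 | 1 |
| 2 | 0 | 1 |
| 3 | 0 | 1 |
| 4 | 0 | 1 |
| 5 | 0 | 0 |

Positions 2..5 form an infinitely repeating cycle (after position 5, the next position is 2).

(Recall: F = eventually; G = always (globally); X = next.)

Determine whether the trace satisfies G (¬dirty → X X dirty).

No

¬dirty → X X dirty must hold at every position from 0 onward. It fails at position 2, so G (¬dirty → X X dirty) is false.
Positions where ¬dirty holds: 2, 3, 4, 5.
Check X X dirty at each: 2→fails, 3→fails, 4→fails, 5→fails.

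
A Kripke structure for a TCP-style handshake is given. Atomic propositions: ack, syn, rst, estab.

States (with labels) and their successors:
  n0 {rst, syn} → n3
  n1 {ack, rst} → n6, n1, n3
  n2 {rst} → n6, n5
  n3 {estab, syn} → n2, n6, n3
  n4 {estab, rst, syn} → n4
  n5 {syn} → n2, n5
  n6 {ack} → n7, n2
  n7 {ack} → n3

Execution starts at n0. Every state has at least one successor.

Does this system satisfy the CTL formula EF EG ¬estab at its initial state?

Satisfied

States satisfying EG ¬estab: {n1, n2, n5, n6}.
States satisfying EF EG ¬estab: {n0, n1, n2, n3, n5, n6, n7}.
Some path from n0 reaches a state where EG ¬estab holds.
n0 ∈ Sat(EF EG ¬estab).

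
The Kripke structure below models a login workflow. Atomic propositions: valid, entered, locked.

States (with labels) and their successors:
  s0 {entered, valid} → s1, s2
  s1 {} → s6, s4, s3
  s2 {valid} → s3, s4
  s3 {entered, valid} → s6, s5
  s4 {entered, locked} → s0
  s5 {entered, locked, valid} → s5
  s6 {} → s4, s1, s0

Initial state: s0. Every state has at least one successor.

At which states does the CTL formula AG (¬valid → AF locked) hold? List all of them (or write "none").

States satisfying ¬valid → AF locked: {s0, s2, s3, s4, s5}.
States satisfying AG (¬valid → AF locked): {s5}.

{s5}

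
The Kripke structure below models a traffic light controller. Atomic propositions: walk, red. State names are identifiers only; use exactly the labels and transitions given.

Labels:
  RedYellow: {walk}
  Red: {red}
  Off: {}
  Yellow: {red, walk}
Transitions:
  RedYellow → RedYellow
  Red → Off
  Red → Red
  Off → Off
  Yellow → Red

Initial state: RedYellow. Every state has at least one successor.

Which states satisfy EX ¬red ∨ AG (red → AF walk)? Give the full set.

States satisfying ¬red: {RedYellow, Off}.
States satisfying EX ¬red: {RedYellow, Red, Off}.
States satisfying red → AF walk: {RedYellow, Off, Yellow}.
States satisfying AG (red → AF walk): {RedYellow, Off}.
States satisfying EX ¬red ∨ AG (red → AF walk): {RedYellow, Red, Off}.

{RedYellow, Red, Off}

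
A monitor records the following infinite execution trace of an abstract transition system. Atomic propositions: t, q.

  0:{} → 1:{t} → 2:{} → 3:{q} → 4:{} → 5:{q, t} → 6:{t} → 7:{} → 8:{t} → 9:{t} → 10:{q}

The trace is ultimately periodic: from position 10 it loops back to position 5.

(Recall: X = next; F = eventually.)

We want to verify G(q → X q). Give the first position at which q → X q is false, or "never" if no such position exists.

3

Check q → X q at each position in order: 0 ✓, 1 ✓, 2 ✓.
At position 3 the labels are {q} and the next position 4 has {}, so q → X q is false there. This is the first violation.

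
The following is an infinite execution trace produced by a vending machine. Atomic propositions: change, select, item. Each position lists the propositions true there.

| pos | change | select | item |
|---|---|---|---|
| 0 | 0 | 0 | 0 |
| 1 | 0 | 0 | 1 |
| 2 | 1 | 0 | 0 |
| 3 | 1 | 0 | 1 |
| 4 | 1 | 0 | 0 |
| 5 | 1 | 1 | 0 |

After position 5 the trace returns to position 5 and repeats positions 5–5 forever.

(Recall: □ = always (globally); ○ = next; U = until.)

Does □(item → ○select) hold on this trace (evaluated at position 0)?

item → ○select must hold at every position from 0 onward. It fails at position 1, so □(item → ○select) is false.
Positions where item holds: 1, 3.
Check ○select at each: 1→fails, 3→fails.

Does not hold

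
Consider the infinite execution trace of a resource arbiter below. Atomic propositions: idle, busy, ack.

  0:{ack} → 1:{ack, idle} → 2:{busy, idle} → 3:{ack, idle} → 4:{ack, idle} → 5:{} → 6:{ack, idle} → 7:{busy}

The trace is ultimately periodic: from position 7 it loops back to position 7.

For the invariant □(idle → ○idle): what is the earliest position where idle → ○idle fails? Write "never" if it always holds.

4

Check idle → ○idle at each position in order: 0 ✓, 1 ✓, 2 ✓, 3 ✓.
At position 4 the labels are {ack, idle} and the next position 5 has {}, so idle → ○idle is false there. This is the first violation.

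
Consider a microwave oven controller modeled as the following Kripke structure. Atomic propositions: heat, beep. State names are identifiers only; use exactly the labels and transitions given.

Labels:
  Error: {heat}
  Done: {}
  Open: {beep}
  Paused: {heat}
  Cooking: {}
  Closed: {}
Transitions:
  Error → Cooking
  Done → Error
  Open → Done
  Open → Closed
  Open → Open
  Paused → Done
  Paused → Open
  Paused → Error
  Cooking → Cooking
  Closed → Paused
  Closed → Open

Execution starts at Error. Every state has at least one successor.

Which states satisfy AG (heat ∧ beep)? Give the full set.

none

States satisfying heat ∧ beep: ∅.
States satisfying AG (heat ∧ beep): ∅.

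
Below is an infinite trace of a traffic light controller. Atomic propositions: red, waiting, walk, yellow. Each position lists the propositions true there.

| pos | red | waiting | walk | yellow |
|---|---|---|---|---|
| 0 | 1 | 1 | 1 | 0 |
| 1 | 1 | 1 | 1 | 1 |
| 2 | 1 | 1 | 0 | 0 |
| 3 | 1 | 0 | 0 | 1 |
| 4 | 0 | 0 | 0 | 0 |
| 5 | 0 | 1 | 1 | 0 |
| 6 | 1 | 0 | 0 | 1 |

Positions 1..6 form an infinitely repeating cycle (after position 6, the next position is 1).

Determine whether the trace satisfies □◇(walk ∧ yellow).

◇(walk ∧ yellow) holds at every position 0..6, and those are all positions ever visited, so □◇(walk ∧ yellow) holds.

Holds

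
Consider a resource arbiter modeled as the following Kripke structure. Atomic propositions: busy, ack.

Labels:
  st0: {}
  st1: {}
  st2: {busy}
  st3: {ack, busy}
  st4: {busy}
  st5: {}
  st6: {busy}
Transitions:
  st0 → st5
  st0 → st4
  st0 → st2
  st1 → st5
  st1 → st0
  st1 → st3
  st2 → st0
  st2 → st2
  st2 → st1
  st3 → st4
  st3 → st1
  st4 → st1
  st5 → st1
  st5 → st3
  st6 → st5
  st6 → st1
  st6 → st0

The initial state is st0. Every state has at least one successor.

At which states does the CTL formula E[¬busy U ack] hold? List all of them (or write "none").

States satisfying ¬busy: {st0, st1, st5}.
States satisfying ack: {st3}.
States satisfying E[¬busy U ack]: {st0, st1, st3, st5}.

{st0, st1, st3, st5}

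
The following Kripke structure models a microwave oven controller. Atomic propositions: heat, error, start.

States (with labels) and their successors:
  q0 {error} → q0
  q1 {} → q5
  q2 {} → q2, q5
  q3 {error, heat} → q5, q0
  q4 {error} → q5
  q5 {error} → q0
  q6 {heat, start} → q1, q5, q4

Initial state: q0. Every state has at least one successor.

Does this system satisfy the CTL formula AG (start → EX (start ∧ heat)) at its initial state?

Holds

States satisfying start → EX (start ∧ heat): {q0, q1, q2, q3, q4, q5}.
States satisfying AG (start → EX (start ∧ heat)): {q0, q1, q2, q3, q4, q5}.
Every state reachable from q0 satisfies start → EX (start ∧ heat).
q0 ∈ Sat(AG (start → EX (start ∧ heat))).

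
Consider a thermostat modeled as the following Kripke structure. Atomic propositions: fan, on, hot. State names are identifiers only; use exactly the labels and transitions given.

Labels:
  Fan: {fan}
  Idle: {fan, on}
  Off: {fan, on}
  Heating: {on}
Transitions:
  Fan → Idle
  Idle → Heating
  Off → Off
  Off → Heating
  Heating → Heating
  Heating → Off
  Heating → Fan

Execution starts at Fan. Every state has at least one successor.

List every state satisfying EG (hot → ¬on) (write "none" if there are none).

States satisfying hot → ¬on: {Fan, Idle, Off, Heating}.
States satisfying EG (hot → ¬on): {Fan, Idle, Off, Heating}.

{Fan, Idle, Off, Heating}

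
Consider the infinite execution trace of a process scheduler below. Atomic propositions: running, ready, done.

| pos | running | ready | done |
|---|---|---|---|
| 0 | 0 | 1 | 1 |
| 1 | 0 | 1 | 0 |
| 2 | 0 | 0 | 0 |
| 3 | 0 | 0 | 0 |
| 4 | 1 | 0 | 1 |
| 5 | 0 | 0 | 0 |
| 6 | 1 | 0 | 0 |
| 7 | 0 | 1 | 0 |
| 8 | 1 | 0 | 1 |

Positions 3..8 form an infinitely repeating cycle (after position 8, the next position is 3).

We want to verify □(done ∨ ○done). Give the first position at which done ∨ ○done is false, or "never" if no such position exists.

Check done ∨ ○done at each position in order: 0 ✓.
At position 1 the labels are {ready} and the next position 2 has {}, so done ∨ ○done is false there. This is the first violation.

1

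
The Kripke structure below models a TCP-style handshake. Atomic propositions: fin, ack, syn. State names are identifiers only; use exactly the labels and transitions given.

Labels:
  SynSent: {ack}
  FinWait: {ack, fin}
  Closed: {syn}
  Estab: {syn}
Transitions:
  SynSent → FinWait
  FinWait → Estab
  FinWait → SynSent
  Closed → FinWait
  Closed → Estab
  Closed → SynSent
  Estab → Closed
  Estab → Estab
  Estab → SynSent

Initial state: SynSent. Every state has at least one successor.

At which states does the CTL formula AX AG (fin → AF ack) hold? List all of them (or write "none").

{SynSent, FinWait, Closed, Estab}

States satisfying AG (fin → AF ack): {SynSent, FinWait, Closed, Estab}.
States satisfying AX AG (fin → AF ack): {SynSent, FinWait, Closed, Estab}.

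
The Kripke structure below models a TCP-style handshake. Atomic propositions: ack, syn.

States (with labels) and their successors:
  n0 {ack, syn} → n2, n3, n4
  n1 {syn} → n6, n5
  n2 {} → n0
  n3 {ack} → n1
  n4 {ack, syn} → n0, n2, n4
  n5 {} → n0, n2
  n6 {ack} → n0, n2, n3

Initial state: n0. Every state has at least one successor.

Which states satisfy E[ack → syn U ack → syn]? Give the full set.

States satisfying ack → syn: {n0, n1, n2, n4, n5}.
States satisfying E[ack → syn U ack → syn]: {n0, n1, n2, n4, n5}.

{n0, n1, n2, n4, n5}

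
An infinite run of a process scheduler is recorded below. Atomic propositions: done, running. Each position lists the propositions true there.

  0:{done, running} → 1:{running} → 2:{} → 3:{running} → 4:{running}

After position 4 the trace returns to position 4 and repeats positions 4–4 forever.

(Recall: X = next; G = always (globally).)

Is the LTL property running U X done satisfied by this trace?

Violated

Walking from position 0: at position 2, X done has not yet held and running fails, so running U X done is false.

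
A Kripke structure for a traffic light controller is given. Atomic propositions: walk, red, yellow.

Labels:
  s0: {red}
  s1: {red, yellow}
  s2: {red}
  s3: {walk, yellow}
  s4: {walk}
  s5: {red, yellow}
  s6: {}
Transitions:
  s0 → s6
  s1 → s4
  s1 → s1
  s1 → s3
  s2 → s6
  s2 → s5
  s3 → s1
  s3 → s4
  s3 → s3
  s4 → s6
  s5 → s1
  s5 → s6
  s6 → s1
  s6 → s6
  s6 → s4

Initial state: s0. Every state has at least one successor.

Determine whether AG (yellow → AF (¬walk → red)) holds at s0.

States satisfying yellow → AF (¬walk → red): {s0, s1, s2, s3, s4, s5, s6}.
States satisfying AG (yellow → AF (¬walk → red)): {s0, s1, s2, s3, s4, s5, s6}.
Every state reachable from s0 satisfies yellow → AF (¬walk → red).
s0 ∈ Sat(AG (yellow → AF (¬walk → red))).

Yes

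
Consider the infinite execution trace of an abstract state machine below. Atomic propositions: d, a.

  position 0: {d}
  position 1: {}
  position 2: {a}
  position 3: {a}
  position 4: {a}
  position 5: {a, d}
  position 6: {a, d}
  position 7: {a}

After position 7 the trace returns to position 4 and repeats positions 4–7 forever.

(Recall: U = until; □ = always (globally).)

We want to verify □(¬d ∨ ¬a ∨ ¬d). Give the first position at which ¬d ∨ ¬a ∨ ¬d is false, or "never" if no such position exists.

5

Check ¬d ∨ ¬a ∨ ¬d at each position in order: 0 ✓, 1 ✓, 2 ✓, 3 ✓, 4 ✓.
At position 5 the labels are {a, d}, so ¬d ∨ ¬a ∨ ¬d is false there. This is the first violation.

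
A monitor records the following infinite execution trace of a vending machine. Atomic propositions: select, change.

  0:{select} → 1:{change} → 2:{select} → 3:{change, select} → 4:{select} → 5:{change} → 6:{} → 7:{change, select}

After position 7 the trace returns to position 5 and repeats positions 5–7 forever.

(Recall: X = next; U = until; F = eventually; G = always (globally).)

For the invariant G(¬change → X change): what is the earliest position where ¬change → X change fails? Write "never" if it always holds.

never

¬change → X change holds at every position 0..7, and those are all the positions the trace ever visits, so the invariant G(¬change → X change) is never violated.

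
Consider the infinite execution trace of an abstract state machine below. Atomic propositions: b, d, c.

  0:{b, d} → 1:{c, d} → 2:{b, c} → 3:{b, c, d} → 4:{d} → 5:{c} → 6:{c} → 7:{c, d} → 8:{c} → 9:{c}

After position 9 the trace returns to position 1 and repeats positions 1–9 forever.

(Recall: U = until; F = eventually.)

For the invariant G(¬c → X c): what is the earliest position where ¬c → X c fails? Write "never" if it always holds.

¬c → X c holds at every position 0..9, and those are all the positions the trace ever visits, so the invariant G(¬c → X c) is never violated.

never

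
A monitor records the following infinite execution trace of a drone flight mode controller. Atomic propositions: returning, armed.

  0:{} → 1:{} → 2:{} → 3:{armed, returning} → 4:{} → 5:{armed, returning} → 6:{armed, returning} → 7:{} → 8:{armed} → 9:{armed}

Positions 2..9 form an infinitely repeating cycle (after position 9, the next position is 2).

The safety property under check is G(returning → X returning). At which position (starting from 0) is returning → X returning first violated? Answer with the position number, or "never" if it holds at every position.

Check returning → X returning at each position in order: 0 ✓, 1 ✓, 2 ✓.
At position 3 the labels are {armed, returning} and the next position 4 has {}, so returning → X returning is false there. This is the first violation.

3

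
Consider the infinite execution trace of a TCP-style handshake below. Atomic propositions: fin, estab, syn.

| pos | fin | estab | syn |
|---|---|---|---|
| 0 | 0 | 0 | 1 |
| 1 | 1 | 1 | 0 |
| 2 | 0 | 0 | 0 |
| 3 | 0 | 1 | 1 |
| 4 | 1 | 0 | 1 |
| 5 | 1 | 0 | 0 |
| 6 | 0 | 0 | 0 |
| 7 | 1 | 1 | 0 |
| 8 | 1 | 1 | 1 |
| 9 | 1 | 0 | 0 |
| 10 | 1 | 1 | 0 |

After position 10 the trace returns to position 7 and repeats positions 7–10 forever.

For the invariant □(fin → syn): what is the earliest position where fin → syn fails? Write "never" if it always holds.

Check fin → syn at each position in order: 0 ✓.
At position 1 the labels are {estab, fin}, so fin → syn is false there. This is the first violation.

1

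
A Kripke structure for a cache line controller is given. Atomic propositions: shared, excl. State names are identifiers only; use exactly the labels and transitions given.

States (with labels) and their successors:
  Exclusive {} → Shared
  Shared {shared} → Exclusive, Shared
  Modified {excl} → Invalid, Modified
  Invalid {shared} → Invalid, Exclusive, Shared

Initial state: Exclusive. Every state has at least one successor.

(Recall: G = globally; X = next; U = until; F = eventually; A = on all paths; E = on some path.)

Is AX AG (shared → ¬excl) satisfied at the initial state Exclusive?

States satisfying AG (shared → ¬excl): {Exclusive, Shared, Modified, Invalid}.
States satisfying AX AG (shared → ¬excl): {Exclusive, Shared, Modified, Invalid}.
Exclusive ∈ Sat(AX AG (shared → ¬excl)).

Yes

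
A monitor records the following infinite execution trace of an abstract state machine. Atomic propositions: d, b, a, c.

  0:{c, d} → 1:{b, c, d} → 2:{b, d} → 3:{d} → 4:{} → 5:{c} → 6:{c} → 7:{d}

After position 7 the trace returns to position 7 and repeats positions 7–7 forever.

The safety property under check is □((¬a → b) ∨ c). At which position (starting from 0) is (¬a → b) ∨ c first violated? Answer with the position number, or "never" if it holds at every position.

Check (¬a → b) ∨ c at each position in order: 0 ✓, 1 ✓, 2 ✓.
At position 3 the labels are {d}, so (¬a → b) ∨ c is false there. This is the first violation.

3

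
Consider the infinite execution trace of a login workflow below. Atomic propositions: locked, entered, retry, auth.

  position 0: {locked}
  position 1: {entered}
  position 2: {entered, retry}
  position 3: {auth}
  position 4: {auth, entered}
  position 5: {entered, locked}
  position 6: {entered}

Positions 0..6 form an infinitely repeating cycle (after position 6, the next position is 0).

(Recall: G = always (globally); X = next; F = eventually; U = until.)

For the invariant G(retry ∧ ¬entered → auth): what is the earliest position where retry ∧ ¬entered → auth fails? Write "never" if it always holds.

never

retry ∧ ¬entered → auth holds at every position 0..6, and those are all the positions the trace ever visits, so the invariant G(retry ∧ ¬entered → auth) is never violated.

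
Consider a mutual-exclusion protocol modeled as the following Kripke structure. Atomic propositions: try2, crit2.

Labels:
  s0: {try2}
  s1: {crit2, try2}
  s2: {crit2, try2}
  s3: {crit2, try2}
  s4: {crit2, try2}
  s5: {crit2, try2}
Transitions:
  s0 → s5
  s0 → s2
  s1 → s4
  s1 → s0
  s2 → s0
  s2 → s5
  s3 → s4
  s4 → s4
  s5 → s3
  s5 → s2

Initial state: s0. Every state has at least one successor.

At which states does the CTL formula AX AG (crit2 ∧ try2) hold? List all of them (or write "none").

{s3, s4}

States satisfying AG (crit2 ∧ try2): {s3, s4}.
States satisfying AX AG (crit2 ∧ try2): {s3, s4}.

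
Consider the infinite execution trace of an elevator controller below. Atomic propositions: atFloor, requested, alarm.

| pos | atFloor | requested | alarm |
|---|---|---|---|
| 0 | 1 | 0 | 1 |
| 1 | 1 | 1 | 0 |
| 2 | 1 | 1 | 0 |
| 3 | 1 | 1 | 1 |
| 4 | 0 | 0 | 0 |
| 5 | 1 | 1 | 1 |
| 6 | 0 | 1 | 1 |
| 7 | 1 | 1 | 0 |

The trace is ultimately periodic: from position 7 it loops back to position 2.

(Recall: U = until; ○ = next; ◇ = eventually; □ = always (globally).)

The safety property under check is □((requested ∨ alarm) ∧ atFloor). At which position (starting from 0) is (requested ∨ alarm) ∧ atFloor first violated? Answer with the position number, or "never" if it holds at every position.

Check (requested ∨ alarm) ∧ atFloor at each position in order: 0 ✓, 1 ✓, 2 ✓, 3 ✓.
At position 4 the labels are {}, so (requested ∨ alarm) ∧ atFloor is false there. This is the first violation.

4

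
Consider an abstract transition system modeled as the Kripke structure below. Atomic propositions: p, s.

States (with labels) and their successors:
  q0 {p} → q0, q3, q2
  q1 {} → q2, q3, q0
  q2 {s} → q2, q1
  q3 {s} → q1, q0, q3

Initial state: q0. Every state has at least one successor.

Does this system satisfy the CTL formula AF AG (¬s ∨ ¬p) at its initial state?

States satisfying AG (¬s ∨ ¬p): {q0, q1, q2, q3}.
States satisfying AF AG (¬s ∨ ¬p): {q0, q1, q2, q3}.
q0 ∈ Sat(AF AG (¬s ∨ ¬p)).

Satisfied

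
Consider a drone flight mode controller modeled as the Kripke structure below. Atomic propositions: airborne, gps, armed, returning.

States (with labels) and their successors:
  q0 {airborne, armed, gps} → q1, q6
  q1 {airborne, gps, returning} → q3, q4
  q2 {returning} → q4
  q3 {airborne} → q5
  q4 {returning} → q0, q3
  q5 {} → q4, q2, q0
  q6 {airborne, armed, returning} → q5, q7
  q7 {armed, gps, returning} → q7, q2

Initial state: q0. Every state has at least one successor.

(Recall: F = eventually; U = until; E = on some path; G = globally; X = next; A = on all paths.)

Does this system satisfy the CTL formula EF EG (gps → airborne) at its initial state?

States satisfying EG (gps → airborne): {q0, q1, q2, q3, q4, q5, q6}.
States satisfying EF EG (gps → airborne): {q0, q1, q2, q3, q4, q5, q6, q7}.
Some path from q0 reaches a state where EG (gps → airborne) holds.
q0 ∈ Sat(EF EG (gps → airborne)).

Yes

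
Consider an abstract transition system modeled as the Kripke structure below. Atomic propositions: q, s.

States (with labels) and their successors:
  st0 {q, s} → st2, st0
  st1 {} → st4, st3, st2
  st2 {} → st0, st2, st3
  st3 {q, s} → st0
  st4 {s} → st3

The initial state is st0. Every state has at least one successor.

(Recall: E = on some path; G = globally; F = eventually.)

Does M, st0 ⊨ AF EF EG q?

States satisfying EF EG q: {st0, st1, st2, st3, st4}.
States satisfying AF EF EG q: {st0, st1, st2, st3, st4}.
st0 ∈ Sat(AF EF EG q).

Holds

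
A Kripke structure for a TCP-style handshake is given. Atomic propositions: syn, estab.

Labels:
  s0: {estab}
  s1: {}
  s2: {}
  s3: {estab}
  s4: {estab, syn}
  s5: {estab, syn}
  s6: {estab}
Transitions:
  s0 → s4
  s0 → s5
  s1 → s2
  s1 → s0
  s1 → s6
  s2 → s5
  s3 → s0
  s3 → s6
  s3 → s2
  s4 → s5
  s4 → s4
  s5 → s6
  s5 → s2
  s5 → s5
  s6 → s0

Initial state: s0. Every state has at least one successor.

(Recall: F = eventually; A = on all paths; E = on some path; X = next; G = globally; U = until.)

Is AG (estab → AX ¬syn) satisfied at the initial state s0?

No

States satisfying estab → AX ¬syn: {s1, s2, s3, s6}.
States satisfying AG (estab → AX ¬syn): ∅.
s0 is reachable from s0 and violates estab → AX ¬syn, so AG fails at s0.
s0 ∉ Sat(AG (estab → AX ¬syn)).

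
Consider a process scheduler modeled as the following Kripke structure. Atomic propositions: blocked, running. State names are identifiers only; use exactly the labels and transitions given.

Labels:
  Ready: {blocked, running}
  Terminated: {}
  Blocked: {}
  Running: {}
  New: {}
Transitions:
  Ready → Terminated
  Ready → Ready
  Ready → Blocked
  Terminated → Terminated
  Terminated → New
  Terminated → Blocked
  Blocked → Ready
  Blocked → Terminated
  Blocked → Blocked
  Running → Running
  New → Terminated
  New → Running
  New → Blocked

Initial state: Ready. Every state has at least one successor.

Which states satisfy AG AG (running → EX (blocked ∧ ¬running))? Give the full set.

{Running}

States satisfying AG (running → EX (blocked ∧ ¬running)): {Running}.
States satisfying AG AG (running → EX (blocked ∧ ¬running)): {Running}.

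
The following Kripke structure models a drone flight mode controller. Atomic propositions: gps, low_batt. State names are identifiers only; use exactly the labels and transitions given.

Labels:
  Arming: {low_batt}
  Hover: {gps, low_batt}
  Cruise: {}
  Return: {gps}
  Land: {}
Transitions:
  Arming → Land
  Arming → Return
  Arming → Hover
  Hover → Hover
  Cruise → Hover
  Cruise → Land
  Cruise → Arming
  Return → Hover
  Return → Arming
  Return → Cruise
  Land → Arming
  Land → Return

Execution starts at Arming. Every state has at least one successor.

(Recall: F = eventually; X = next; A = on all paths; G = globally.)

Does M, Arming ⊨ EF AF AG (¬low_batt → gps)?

Satisfied

States satisfying AF AG (¬low_batt → gps): {Hover}.
States satisfying EF AF AG (¬low_batt → gps): {Arming, Hover, Cruise, Return, Land}.
Some path from Arming reaches a state where AF AG (¬low_batt → gps) holds.
Arming ∈ Sat(EF AF AG (¬low_batt → gps)).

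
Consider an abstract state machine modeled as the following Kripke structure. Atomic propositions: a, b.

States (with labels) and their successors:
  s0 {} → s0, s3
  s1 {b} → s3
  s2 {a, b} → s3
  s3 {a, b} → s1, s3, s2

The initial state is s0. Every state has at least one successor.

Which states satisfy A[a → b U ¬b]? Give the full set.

{s0}

States satisfying a → b: {s0, s1, s2, s3}.
States satisfying ¬b: {s0}.
States satisfying A[a → b U ¬b]: {s0}.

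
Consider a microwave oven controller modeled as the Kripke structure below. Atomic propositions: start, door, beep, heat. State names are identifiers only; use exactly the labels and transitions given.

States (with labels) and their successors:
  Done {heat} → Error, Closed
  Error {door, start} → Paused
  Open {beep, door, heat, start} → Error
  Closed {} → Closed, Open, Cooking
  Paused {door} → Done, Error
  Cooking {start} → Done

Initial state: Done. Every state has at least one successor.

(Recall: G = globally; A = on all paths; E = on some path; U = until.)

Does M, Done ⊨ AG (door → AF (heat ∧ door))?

Violated

States satisfying door → AF (heat ∧ door): {Done, Open, Closed, Cooking}.
States satisfying AG (door → AF (heat ∧ door)): ∅.
Error is reachable from Done and violates door → AF (heat ∧ door), so AG fails at Done.
Done ∉ Sat(AG (door → AF (heat ∧ door))).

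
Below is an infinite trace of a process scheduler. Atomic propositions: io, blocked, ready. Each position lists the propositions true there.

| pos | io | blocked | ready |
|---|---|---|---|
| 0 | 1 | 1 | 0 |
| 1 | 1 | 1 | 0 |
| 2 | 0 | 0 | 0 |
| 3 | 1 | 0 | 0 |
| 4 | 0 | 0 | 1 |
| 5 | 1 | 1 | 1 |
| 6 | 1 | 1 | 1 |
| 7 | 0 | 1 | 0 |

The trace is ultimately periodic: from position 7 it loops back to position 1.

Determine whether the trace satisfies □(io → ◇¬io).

Holds

io → ◇¬io holds at every position 0..7, and those are all positions ever visited, so □(io → ◇¬io) holds.
Positions where io holds: 0, 1, 3, 5, 6.
Check ◇¬io at each: 0→ok, 1→ok, 3→ok, 5→ok, 6→ok.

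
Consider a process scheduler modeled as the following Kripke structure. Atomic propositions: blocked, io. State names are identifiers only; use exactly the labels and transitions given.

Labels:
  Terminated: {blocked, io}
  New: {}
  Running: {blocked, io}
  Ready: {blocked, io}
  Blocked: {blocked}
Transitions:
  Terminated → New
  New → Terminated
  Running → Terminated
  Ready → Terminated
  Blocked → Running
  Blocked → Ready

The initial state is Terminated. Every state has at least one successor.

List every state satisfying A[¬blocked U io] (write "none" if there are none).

States satisfying ¬blocked: {New}.
States satisfying io: {Terminated, Running, Ready}.
States satisfying A[¬blocked U io]: {Terminated, New, Running, Ready}.

{Terminated, New, Running, Ready}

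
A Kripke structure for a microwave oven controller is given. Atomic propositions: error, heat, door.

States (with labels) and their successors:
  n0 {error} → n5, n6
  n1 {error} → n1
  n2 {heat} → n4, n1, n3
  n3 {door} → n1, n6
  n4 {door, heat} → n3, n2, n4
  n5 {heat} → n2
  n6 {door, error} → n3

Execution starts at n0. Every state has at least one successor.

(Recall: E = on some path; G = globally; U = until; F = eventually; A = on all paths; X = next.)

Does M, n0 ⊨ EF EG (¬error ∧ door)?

States satisfying EG (¬error ∧ door): {n4}.
States satisfying EF EG (¬error ∧ door): {n0, n2, n4, n5}.
Some path from n0 reaches a state where EG (¬error ∧ door) holds.
n0 ∈ Sat(EF EG (¬error ∧ door)).

Yes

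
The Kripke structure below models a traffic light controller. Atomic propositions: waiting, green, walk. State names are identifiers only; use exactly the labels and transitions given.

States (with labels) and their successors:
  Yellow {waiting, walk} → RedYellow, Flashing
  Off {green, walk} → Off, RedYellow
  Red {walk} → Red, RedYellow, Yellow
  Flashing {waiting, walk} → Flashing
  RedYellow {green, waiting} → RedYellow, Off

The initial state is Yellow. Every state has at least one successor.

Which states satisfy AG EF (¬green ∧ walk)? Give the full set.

{Flashing}

States satisfying EF (¬green ∧ walk): {Yellow, Red, Flashing}.
States satisfying AG EF (¬green ∧ walk): {Flashing}.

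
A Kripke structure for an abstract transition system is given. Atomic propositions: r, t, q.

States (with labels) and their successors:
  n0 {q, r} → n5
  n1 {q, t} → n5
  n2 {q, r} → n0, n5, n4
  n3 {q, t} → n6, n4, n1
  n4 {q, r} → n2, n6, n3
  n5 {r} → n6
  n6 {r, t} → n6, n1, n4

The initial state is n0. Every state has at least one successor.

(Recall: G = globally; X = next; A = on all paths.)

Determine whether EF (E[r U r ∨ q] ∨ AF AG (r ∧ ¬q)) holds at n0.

Holds

States satisfying E[r U r ∨ q] ∨ AF AG (r ∧ ¬q): {n0, n1, n2, n3, n4, n5, n6}.
States satisfying EF (E[r U r ∨ q] ∨ AF AG (r ∧ ¬q)): {n0, n1, n2, n3, n4, n5, n6}.
Some path from n0 reaches a state where E[r U r ∨ q] ∨ AF AG (r ∧ ¬q) holds.
n0 ∈ Sat(EF (E[r U r ∨ q] ∨ AF AG (r ∧ ¬q))).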